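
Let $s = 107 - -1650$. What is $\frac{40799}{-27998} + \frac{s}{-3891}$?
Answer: $- \frac{207941395}{108940218} \approx -1.9088$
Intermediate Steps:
$s = 1757$ ($s = 107 + 1650 = 1757$)
$\frac{40799}{-27998} + \frac{s}{-3891} = \frac{40799}{-27998} + \frac{1757}{-3891} = 40799 \left(- \frac{1}{27998}\right) + 1757 \left(- \frac{1}{3891}\right) = - \frac{40799}{27998} - \frac{1757}{3891} = - \frac{207941395}{108940218}$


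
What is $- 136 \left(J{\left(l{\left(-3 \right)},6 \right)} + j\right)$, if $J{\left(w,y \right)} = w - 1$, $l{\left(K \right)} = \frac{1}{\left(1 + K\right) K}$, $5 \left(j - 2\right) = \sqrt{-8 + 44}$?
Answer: $- \frac{4828}{15} \approx -321.87$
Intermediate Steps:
$j = \frac{16}{5}$ ($j = 2 + \frac{\sqrt{-8 + 44}}{5} = 2 + \frac{\sqrt{36}}{5} = 2 + \frac{1}{5} \cdot 6 = 2 + \frac{6}{5} = \frac{16}{5} \approx 3.2$)
$l{\left(K \right)} = \frac{1}{K \left(1 + K\right)}$
$J{\left(w,y \right)} = -1 + w$ ($J{\left(w,y \right)} = w - 1 = -1 + w$)
$- 136 \left(J{\left(l{\left(-3 \right)},6 \right)} + j\right) = - 136 \left(\left(-1 + \frac{1}{\left(-3\right) \left(1 - 3\right)}\right) + \frac{16}{5}\right) = - 136 \left(\left(-1 - \frac{1}{3 \left(-2\right)}\right) + \frac{16}{5}\right) = - 136 \left(\left(-1 - - \frac{1}{6}\right) + \frac{16}{5}\right) = - 136 \left(\left(-1 + \frac{1}{6}\right) + \frac{16}{5}\right) = - 136 \left(- \frac{5}{6} + \frac{16}{5}\right) = \left(-136\right) \frac{71}{30} = - \frac{4828}{15}$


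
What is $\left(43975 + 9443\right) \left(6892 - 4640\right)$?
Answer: $120297336$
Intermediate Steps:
$\left(43975 + 9443\right) \left(6892 - 4640\right) = 53418 \cdot 2252 = 120297336$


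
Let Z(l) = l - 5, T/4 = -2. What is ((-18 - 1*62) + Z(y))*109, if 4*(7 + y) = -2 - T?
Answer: -19729/2 ≈ -9864.5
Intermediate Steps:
T = -8 (T = 4*(-2) = -8)
y = -11/2 (y = -7 + (-2 - 1*(-8))/4 = -7 + (-2 + 8)/4 = -7 + (¼)*6 = -7 + 3/2 = -11/2 ≈ -5.5000)
Z(l) = -5 + l
((-18 - 1*62) + Z(y))*109 = ((-18 - 1*62) + (-5 - 11/2))*109 = ((-18 - 62) - 21/2)*109 = (-80 - 21/2)*109 = -181/2*109 = -19729/2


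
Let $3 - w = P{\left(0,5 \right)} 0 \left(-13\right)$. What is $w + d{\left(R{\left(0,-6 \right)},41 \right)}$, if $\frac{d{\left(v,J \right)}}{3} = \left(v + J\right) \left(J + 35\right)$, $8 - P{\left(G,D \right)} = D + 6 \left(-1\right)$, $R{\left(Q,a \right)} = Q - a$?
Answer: $10719$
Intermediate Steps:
$P{\left(G,D \right)} = 14 - D$ ($P{\left(G,D \right)} = 8 - \left(D + 6 \left(-1\right)\right) = 8 - \left(D - 6\right) = 8 - \left(-6 + D\right) = 14 - D$)
$d{\left(v,J \right)} = 3 \left(35 + J\right) \left(J + v\right)$ ($d{\left(v,J \right)} = 3 \left(v + J\right) \left(J + 35\right) = 3 \left(J + v\right) \left(35 + J\right) = 3 \left(35 + J\right) \left(J + v\right)$)
$w = 3$ ($w = 3 - \left(14 - 5\right) 0 \left(-13\right) = 3 - 9 \cdot 0 \left(-13\right) = 3 - 0 \left(-13\right) = 3 - 0 = 3 + 0 = 3$)
$w + d{\left(R{\left(0,-6 \right)},41 \right)} = 3 + \left(3 \cdot 41^{2} + 105 \cdot 41 + 105 \left(0 - -6\right) + 3 \cdot 41 \left(0 - -6\right)\right) = 3 + \left(3 \cdot 1681 + 4305 + 105 \left(0 + 6\right) + 3 \cdot 41 \left(0 + 6\right)\right) = 3 + \left(5043 + 4305 + 105 \cdot 6 + 3 \cdot 41 \cdot 6\right) = 3 + \left(5043 + 4305 + 630 + 738\right) = 3 + 10716 = 10719$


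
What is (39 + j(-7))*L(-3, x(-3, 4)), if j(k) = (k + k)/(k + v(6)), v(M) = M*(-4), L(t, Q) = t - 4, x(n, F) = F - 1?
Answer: -8561/31 ≈ -276.16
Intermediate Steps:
x(n, F) = -1 + F
L(t, Q) = -4 + t
v(M) = -4*M
j(k) = 2*k/(-24 + k) (j(k) = (k + k)/(k - 4*6) = (2*k)/(k - 24) = (2*k)/(-24 + k) = 2*k/(-24 + k))
(39 + j(-7))*L(-3, x(-3, 4)) = (39 + 2*(-7)/(-24 - 7))*(-4 - 3) = (39 + 2*(-7)/(-31))*(-7) = (39 + 2*(-7)*(-1/31))*(-7) = (39 + 14/31)*(-7) = (1223/31)*(-7) = -8561/31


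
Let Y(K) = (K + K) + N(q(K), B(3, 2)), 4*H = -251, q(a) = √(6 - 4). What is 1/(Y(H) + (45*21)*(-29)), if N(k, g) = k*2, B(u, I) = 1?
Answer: -110122/3031713689 - 8*√2/3031713689 ≈ -3.6327e-5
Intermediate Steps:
q(a) = √2
N(k, g) = 2*k
H = -251/4 (H = (¼)*(-251) = -251/4 ≈ -62.750)
Y(K) = 2*K + 2*√2 (Y(K) = (K + K) + 2*√2 = 2*K + 2*√2)
1/(Y(H) + (45*21)*(-29)) = 1/((2*(-251/4) + 2*√2) + (45*21)*(-29)) = 1/((-251/2 + 2*√2) + 945*(-29)) = 1/((-251/2 + 2*√2) - 27405) = 1/(-55061/2 + 2*√2)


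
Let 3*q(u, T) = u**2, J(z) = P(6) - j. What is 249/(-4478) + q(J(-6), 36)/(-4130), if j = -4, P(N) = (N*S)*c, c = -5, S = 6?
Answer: -70897819/27741210 ≈ -2.5557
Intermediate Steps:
P(N) = -30*N (P(N) = (N*6)*(-5) = (6*N)*(-5) = -30*N)
J(z) = -176 (J(z) = -30*6 - 1*(-4) = -180 + 4 = -176)
q(u, T) = u**2/3
249/(-4478) + q(J(-6), 36)/(-4130) = 249/(-4478) + ((1/3)*(-176)**2)/(-4130) = 249*(-1/4478) + ((1/3)*30976)*(-1/4130) = -249/4478 + (30976/3)*(-1/4130) = -249/4478 - 15488/6195 = -70897819/27741210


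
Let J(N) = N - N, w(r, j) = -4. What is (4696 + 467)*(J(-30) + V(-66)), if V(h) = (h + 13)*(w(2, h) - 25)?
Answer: 7935531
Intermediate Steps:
J(N) = 0
V(h) = -377 - 29*h (V(h) = (h + 13)*(-4 - 25) = (13 + h)*(-29) = -377 - 29*h)
(4696 + 467)*(J(-30) + V(-66)) = (4696 + 467)*(0 + (-377 - 29*(-66))) = 5163*(0 + (-377 + 1914)) = 5163*(0 + 1537) = 5163*1537 = 7935531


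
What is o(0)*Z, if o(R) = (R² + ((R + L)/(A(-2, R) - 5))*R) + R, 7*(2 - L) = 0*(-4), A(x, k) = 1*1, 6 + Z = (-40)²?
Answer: 0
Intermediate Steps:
Z = 1594 (Z = -6 + (-40)² = -6 + 1600 = 1594)
A(x, k) = 1
L = 2 (L = 2 - 0*(-4) = 2 - ⅐*0 = 2 + 0 = 2)
o(R) = R + R² + R*(-½ - R/4) (o(R) = (R² + ((R + 2)/(1 - 5))*R) + R = (R² + ((2 + R)/(-4))*R) + R = (R² + ((2 + R)*(-¼))*R) + R = (R² + (-½ - R/4)*R) + R = (R² + R*(-½ - R/4)) + R = R + R² + R*(-½ - R/4))
o(0)*Z = ((¼)*0*(2 + 3*0))*1594 = ((¼)*0*(2 + 0))*1594 = ((¼)*0*2)*1594 = 0*1594 = 0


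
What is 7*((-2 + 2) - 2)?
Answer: -14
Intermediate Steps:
7*((-2 + 2) - 2) = 7*(0 - 2) = 7*(-2) = -14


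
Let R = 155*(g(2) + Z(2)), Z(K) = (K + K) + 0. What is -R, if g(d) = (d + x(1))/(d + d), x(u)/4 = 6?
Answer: -3255/2 ≈ -1627.5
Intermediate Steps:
x(u) = 24 (x(u) = 4*6 = 24)
Z(K) = 2*K (Z(K) = 2*K + 0 = 2*K)
g(d) = (24 + d)/(2*d) (g(d) = (d + 24)/(d + d) = (24 + d)/((2*d)) = (24 + d)*(1/(2*d)) = (24 + d)/(2*d))
R = 3255/2 (R = 155*((½)*(24 + 2)/2 + 2*2) = 155*((½)*(½)*26 + 4) = 155*(13/2 + 4) = 155*(21/2) = 3255/2 ≈ 1627.5)
-R = -1*3255/2 = -3255/2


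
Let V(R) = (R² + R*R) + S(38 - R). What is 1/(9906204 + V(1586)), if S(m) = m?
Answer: 1/14935448 ≈ 6.6955e-8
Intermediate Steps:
V(R) = 38 - R + 2*R² (V(R) = (R² + R*R) + (38 - R) = (R² + R²) + (38 - R) = 2*R² + (38 - R) = 38 - R + 2*R²)
1/(9906204 + V(1586)) = 1/(9906204 + (38 - 1*1586 + 2*1586²)) = 1/(9906204 + (38 - 1586 + 2*2515396)) = 1/(9906204 + (38 - 1586 + 5030792)) = 1/(9906204 + 5029244) = 1/14935448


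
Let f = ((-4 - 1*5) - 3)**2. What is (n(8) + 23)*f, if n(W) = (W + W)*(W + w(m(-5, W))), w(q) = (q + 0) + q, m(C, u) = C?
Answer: -1296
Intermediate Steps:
w(q) = 2*q (w(q) = q + q = 2*q)
n(W) = 2*W*(-10 + W) (n(W) = (W + W)*(W + 2*(-5)) = (2*W)*(W - 10) = (2*W)*(-10 + W) = 2*W*(-10 + W))
f = 144 (f = ((-4 - 5) - 3)**2 = (-9 - 3)**2 = (-12)**2 = 144)
(n(8) + 23)*f = (2*8*(-10 + 8) + 23)*144 = (2*8*(-2) + 23)*144 = (-32 + 23)*144 = -9*144 = -1296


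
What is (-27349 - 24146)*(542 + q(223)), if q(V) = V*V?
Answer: -2588705145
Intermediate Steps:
q(V) = V²
(-27349 - 24146)*(542 + q(223)) = (-27349 - 24146)*(542 + 223²) = -51495*(542 + 49729) = -51495*50271 = -2588705145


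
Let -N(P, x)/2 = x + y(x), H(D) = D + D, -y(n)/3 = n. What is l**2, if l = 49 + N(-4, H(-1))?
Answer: 1681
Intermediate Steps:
y(n) = -3*n
H(D) = 2*D
N(P, x) = 4*x (N(P, x) = -2*(x - 3*x) = -(-4)*x = 4*x)
l = 41 (l = 49 + 4*(2*(-1)) = 49 + 4*(-2) = 49 - 8 = 41)
l**2 = 41**2 = 1681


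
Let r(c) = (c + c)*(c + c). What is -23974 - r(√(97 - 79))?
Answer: -24046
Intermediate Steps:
r(c) = 4*c² (r(c) = (2*c)*(2*c) = 4*c²)
-23974 - r(√(97 - 79)) = -23974 - 4*(√(97 - 79))² = -23974 - 4*(√18)² = -23974 - 4*(3*√2)² = -23974 - 4*18 = -23974 - 1*72 = -23974 - 72 = -24046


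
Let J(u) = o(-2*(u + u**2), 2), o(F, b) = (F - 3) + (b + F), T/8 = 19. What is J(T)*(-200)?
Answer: 18605000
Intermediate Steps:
T = 152 (T = 8*19 = 152)
o(F, b) = -3 + b + 2*F (o(F, b) = (-3 + F) + (F + b) = -3 + b + 2*F)
J(u) = -1 - 4*u - 4*u**2 (J(u) = -3 + 2 + 2*(-2*(u + u**2)) = -3 + 2 + 2*(-2*u - 2*u**2) = -3 + 2 + (-4*u - 4*u**2) = -1 - 4*u - 4*u**2)
J(T)*(-200) = (-1 - 4*152*(1 + 152))*(-200) = (-1 - 4*152*153)*(-200) = (-1 - 93024)*(-200) = -93025*(-200) = 18605000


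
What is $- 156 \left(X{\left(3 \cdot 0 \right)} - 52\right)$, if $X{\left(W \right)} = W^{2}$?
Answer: $8112$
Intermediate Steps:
$- 156 \left(X{\left(3 \cdot 0 \right)} - 52\right) = - 156 \left(\left(3 \cdot 0\right)^{2} - 52\right) = - 156 \left(0^{2} - 52\right) = - 156 \left(0 - 52\right) = \left(-156\right) \left(-52\right) = 8112$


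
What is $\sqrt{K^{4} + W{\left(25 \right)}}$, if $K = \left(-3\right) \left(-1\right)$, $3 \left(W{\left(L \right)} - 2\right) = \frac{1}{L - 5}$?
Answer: $\frac{\sqrt{74715}}{30} \approx 9.1113$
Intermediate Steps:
$W{\left(L \right)} = 2 + \frac{1}{3 \left(-5 + L\right)}$ ($W{\left(L \right)} = 2 + \frac{1}{3 \left(L - 5\right)} = 2 + \frac{1}{3 \left(-5 + L\right)}$)
$K = 3$
$\sqrt{K^{4} + W{\left(25 \right)}} = \sqrt{3^{4} + \frac{-29 + 6 \cdot 25}{3 \left(-5 + 25\right)}} = \sqrt{81 + \frac{-29 + 150}{3 \cdot 20}} = \sqrt{81 + \frac{1}{3} \cdot \frac{1}{20} \cdot 121} = \sqrt{81 + \frac{121}{60}} = \sqrt{\frac{4981}{60}} = \frac{\sqrt{74715}}{30}$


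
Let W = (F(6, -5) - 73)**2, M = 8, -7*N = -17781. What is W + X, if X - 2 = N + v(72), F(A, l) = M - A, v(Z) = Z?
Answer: 53586/7 ≈ 7655.1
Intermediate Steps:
N = 17781/7 (N = -1/7*(-17781) = 17781/7 ≈ 2540.1)
F(A, l) = 8 - A
X = 18299/7 (X = 2 + (17781/7 + 72) = 2 + 18285/7 = 18299/7 ≈ 2614.1)
W = 5041 (W = ((8 - 1*6) - 73)**2 = ((8 - 6) - 73)**2 = (2 - 73)**2 = (-71)**2 = 5041)
W + X = 5041 + 18299/7 = 53586/7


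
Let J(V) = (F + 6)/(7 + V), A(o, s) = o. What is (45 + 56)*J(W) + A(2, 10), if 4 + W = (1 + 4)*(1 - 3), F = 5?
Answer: -1097/7 ≈ -156.71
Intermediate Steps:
W = -14 (W = -4 + (1 + 4)*(1 - 3) = -4 + 5*(-2) = -4 - 10 = -14)
J(V) = 11/(7 + V) (J(V) = (5 + 6)/(7 + V) = 11/(7 + V))
(45 + 56)*J(W) + A(2, 10) = (45 + 56)*(11/(7 - 14)) + 2 = 101*(11/(-7)) + 2 = 101*(11*(-⅐)) + 2 = 101*(-11/7) + 2 = -1111/7 + 2 = -1097/7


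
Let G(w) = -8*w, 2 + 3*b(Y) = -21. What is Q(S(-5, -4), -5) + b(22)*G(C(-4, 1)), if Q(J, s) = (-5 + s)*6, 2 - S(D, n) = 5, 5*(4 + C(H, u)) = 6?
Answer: -3476/15 ≈ -231.73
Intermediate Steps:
C(H, u) = -14/5 (C(H, u) = -4 + (⅕)*6 = -4 + 6/5 = -14/5)
S(D, n) = -3 (S(D, n) = 2 - 1*5 = 2 - 5 = -3)
Q(J, s) = -30 + 6*s
b(Y) = -23/3 (b(Y) = -⅔ + (⅓)*(-21) = -⅔ - 7 = -23/3)
Q(S(-5, -4), -5) + b(22)*G(C(-4, 1)) = (-30 + 6*(-5)) - (-184)*(-14)/(3*5) = (-30 - 30) - 23/3*112/5 = -60 - 2576/15 = -3476/15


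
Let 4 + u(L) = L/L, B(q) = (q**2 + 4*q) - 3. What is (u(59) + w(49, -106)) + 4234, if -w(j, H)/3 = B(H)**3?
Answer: -3788591711156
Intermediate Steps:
B(q) = -3 + q**2 + 4*q
u(L) = -3 (u(L) = -4 + L/L = -4 + 1 = -3)
w(j, H) = -3*(-3 + H**2 + 4*H)**3
(u(59) + w(49, -106)) + 4234 = (-3 - 3*(-3 + (-106)**2 + 4*(-106))**3) + 4234 = (-3 - 3*(-3 + 11236 - 424)**3) + 4234 = (-3 - 3*10809**3) + 4234 = (-3 - 3*1262863905129) + 4234 = (-3 - 3788591715387) + 4234 = -3788591715390 + 4234 = -3788591711156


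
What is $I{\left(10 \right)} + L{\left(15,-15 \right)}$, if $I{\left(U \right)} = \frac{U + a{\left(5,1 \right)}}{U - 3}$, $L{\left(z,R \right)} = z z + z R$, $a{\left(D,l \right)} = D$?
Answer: $\frac{15}{7} \approx 2.1429$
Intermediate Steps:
$L{\left(z,R \right)} = z^{2} + R z$
$I{\left(U \right)} = \frac{5 + U}{-3 + U}$ ($I{\left(U \right)} = \frac{U + 5}{U - 3} = \frac{5 + U}{-3 + U}$)
$I{\left(10 \right)} + L{\left(15,-15 \right)} = \frac{5 + 10}{-3 + 10} + 15 \left(-15 + 15\right) = \frac{1}{7} \cdot 15 + 15 \cdot 0 = \frac{1}{7} \cdot 15 + 0 = \frac{15}{7} + 0 = \frac{15}{7}$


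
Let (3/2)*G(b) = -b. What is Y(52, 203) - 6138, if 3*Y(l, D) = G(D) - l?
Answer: -55804/9 ≈ -6200.4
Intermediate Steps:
G(b) = -2*b/3 (G(b) = 2*(-b)/3 = -2*b/3)
Y(l, D) = -2*D/9 - l/3 (Y(l, D) = (-2*D/3 - l)/3 = (-l - 2*D/3)/3 = -2*D/9 - l/3)
Y(52, 203) - 6138 = (-2/9*203 - 1/3*52) - 6138 = (-406/9 - 52/3) - 6138 = -562/9 - 6138 = -55804/9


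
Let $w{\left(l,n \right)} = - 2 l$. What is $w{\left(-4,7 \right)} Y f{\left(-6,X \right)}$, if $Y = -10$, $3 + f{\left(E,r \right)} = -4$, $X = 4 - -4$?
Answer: $560$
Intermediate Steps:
$X = 8$ ($X = 4 + 4 = 8$)
$f{\left(E,r \right)} = -7$ ($f{\left(E,r \right)} = -3 - 4 = -7$)
$w{\left(-4,7 \right)} Y f{\left(-6,X \right)} = \left(-2\right) \left(-4\right) \left(-10\right) \left(-7\right) = 8 \left(-10\right) \left(-7\right) = \left(-80\right) \left(-7\right) = 560$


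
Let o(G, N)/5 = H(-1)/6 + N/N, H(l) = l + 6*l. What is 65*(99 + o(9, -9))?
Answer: 38285/6 ≈ 6380.8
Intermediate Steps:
H(l) = 7*l
o(G, N) = -5/6 (o(G, N) = 5*((7*(-1))/6 + N/N) = 5*(-7*1/6 + 1) = 5*(-7/6 + 1) = 5*(-1/6) = -5/6)
65*(99 + o(9, -9)) = 65*(99 - 5/6) = 65*(589/6) = 38285/6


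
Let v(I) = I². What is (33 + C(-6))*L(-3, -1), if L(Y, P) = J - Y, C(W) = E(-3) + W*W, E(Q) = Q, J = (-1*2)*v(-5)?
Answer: -3102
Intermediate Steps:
J = -50 (J = -1*2*(-5)² = -2*25 = -50)
C(W) = -3 + W² (C(W) = -3 + W*W = -3 + W²)
L(Y, P) = -50 - Y
(33 + C(-6))*L(-3, -1) = (33 + (-3 + (-6)²))*(-50 - 1*(-3)) = (33 + (-3 + 36))*(-50 + 3) = (33 + 33)*(-47) = 66*(-47) = -3102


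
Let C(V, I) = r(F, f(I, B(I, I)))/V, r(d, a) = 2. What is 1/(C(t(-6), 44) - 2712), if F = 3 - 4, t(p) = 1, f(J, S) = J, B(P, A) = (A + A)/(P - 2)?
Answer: -1/2710 ≈ -0.00036900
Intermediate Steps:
B(P, A) = 2*A/(-2 + P) (B(P, A) = (2*A)/(-2 + P) = 2*A/(-2 + P))
F = -1
C(V, I) = 2/V
1/(C(t(-6), 44) - 2712) = 1/(2/1 - 2712) = 1/(2*1 - 2712) = 1/(2 - 2712) = 1/(-2710) = -1/2710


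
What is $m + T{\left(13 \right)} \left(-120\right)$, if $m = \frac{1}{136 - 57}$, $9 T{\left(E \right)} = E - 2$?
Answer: $- \frac{34757}{237} \approx -146.65$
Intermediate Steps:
$T{\left(E \right)} = - \frac{2}{9} + \frac{E}{9}$ ($T{\left(E \right)} = \frac{E - 2}{9} = \frac{-2 + E}{9} = - \frac{2}{9} + \frac{E}{9}$)
$m = \frac{1}{79} \approx 0.012658$
$m + T{\left(13 \right)} \left(-120\right) = \frac{1}{79} + \left(- \frac{2}{9} + \frac{1}{9} \cdot 13\right) \left(-120\right) = \frac{1}{79} + \left(- \frac{2}{9} + \frac{13}{9}\right) \left(-120\right) = \frac{1}{79} + \frac{11}{9} \left(-120\right) = \frac{1}{79} - \frac{440}{3} = - \frac{34757}{237}$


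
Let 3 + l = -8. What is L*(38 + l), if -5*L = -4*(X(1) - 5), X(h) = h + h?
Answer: -324/5 ≈ -64.800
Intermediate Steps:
l = -11 (l = -3 - 8 = -11)
X(h) = 2*h
L = -12/5 (L = -(-4)*(2*1 - 5)/5 = -(-4)*(2 - 5)/5 = -(-4)*(-3)/5 = -1/5*12 = -12/5 ≈ -2.4000)
L*(38 + l) = -12*(38 - 11)/5 = -12/5*27 = -324/5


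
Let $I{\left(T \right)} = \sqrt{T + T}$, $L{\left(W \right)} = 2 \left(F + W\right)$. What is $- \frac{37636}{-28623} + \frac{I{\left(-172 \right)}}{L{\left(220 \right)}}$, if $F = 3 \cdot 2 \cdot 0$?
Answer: $\frac{37636}{28623} + \frac{i \sqrt{86}}{220} \approx 1.3149 + 0.042153 i$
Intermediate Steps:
$F = 0$ ($F = 6 \cdot 0 = 0$)
$L{\left(W \right)} = 2 W$ ($L{\left(W \right)} = 2 \left(0 + W\right) = 2 W$)
$I{\left(T \right)} = \sqrt{2} \sqrt{T}$ ($I{\left(T \right)} = \sqrt{2 T} = \sqrt{2} \sqrt{T}$)
$- \frac{37636}{-28623} + \frac{I{\left(-172 \right)}}{L{\left(220 \right)}} = - \frac{37636}{-28623} + \frac{\sqrt{2} \sqrt{-172}}{2 \cdot 220} = \left(-37636\right) \left(- \frac{1}{28623}\right) + \frac{\sqrt{2} \cdot 2 i \sqrt{43}}{440} = \frac{37636}{28623} + 2 i \sqrt{86} \cdot \frac{1}{440} = \frac{37636}{28623} + \frac{i \sqrt{86}}{220}$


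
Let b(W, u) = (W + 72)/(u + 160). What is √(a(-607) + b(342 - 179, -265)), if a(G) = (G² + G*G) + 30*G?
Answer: √316940421/21 ≈ 847.75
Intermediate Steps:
a(G) = 2*G² + 30*G (a(G) = (G² + G²) + 30*G = 2*G² + 30*G)
b(W, u) = (72 + W)/(160 + u)
√(a(-607) + b(342 - 179, -265)) = √(2*(-607)*(15 - 607) + (72 + (342 - 179))/(160 - 265)) = √(2*(-607)*(-592) + (72 + 163)/(-105)) = √(718688 - 1/105*235) = √(718688 - 47/21) = √(15092401/21) = √316940421/21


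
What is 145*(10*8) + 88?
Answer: 11688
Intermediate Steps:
145*(10*8) + 88 = 145*80 + 88 = 11600 + 88 = 11688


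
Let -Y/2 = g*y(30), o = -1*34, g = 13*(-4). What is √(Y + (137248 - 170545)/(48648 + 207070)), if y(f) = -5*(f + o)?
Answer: √136006212047674/255718 ≈ 45.606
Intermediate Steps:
g = -52
o = -34
y(f) = 170 - 5*f (y(f) = -5*(f - 34) = -5*(-34 + f) = 170 - 5*f)
Y = 2080 (Y = -(-104)*(170 - 5*30) = -(-104)*(170 - 150) = -(-104)*20 = -2*(-1040) = 2080)
√(Y + (137248 - 170545)/(48648 + 207070)) = √(2080 + (137248 - 170545)/(48648 + 207070)) = √(2080 - 33297/255718) = √(531860143/255718) = √136006212047674/255718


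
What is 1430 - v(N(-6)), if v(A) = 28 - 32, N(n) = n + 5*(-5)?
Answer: 1434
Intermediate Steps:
N(n) = -25 + n (N(n) = n - 25 = -25 + n)
v(A) = -4
1430 - v(N(-6)) = 1430 - 1*(-4) = 1430 + 4 = 1434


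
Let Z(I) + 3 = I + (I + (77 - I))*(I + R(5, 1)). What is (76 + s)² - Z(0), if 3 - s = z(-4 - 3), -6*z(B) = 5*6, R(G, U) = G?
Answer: 6674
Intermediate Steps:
z(B) = -5 (z(B) = -5*6/6 = -⅙*30 = -5)
s = 8 (s = 3 - 1*(-5) = 3 + 5 = 8)
Z(I) = 382 + 78*I (Z(I) = -3 + (I + (I + (77 - I))*(I + 5)) = -3 + (I + 77*(5 + I)) = -3 + (I + (385 + 77*I)) = -3 + (385 + 78*I) = 382 + 78*I)
(76 + s)² - Z(0) = (76 + 8)² - (382 + 78*0) = 84² - (382 + 0) = 7056 - 1*382 = 7056 - 382 = 6674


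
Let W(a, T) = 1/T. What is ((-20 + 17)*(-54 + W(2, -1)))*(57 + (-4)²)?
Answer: 12045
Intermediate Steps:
((-20 + 17)*(-54 + W(2, -1)))*(57 + (-4)²) = ((-20 + 17)*(-54 + 1/(-1)))*(57 + (-4)²) = (-3*(-54 - 1))*(57 + 16) = -3*(-55)*73 = 165*73 = 12045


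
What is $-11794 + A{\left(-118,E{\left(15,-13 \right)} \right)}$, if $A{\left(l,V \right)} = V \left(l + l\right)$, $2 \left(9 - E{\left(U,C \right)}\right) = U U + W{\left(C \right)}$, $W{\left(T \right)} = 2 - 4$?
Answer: $12396$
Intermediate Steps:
$W{\left(T \right)} = -2$ ($W{\left(T \right)} = 2 - 4 = -2$)
$E{\left(U,C \right)} = 10 - \frac{U^{2}}{2}$ ($E{\left(U,C \right)} = 9 - \frac{U U - 2}{2} = 9 - \frac{U^{2} - 2}{2} = 9 - \frac{-2 + U^{2}}{2} = 9 - \left(-1 + \frac{U^{2}}{2}\right) = 10 - \frac{U^{2}}{2}$)
$A{\left(l,V \right)} = 2 V l$ ($A{\left(l,V \right)} = V 2 l = 2 V l$)
$-11794 + A{\left(-118,E{\left(15,-13 \right)} \right)} = -11794 + 2 \left(10 - \frac{15^{2}}{2}\right) \left(-118\right) = -11794 + 2 \left(10 - \frac{225}{2}\right) \left(-118\right) = -11794 + 2 \left(- \frac{205}{2}\right) \left(-118\right) = -11794 + 24190 = 12396$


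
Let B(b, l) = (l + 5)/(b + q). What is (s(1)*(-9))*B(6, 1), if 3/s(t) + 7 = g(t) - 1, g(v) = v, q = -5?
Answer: 162/7 ≈ 23.143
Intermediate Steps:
s(t) = 3/(-8 + t) (s(t) = 3/(-7 + (t - 1)) = 3/(-7 + (-1 + t)) = 3/(-8 + t))
B(b, l) = (5 + l)/(-5 + b) (B(b, l) = (l + 5)/(b - 5) = (5 + l)/(-5 + b))
(s(1)*(-9))*B(6, 1) = ((3/(-8 + 1))*(-9))*((5 + 1)/(-5 + 6)) = ((3/(-7))*(-9))*(6/1) = ((3*(-1/7))*(-9))*(1*6) = -3/7*(-9)*6 = (27/7)*6 = 162/7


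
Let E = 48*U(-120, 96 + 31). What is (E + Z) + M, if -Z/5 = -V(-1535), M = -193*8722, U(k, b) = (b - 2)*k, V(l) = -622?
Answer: -2406456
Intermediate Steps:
U(k, b) = k*(-2 + b) (U(k, b) = (-2 + b)*k = k*(-2 + b))
M = -1683346
E = -720000 (E = 48*(-120*(-2 + (96 + 31))) = 48*(-120*(-2 + 127)) = 48*(-120*125) = 48*(-15000) = -720000)
Z = -3110 (Z = -(-5)*(-622) = -5*622 = -3110)
(E + Z) + M = (-720000 - 3110) - 1683346 = -723110 - 1683346 = -2406456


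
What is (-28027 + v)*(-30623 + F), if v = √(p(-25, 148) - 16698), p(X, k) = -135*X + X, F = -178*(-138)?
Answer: 169815593 - 12118*I*√3337 ≈ 1.6982e+8 - 7.0002e+5*I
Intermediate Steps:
F = 24564
p(X, k) = -134*X
v = 2*I*√3337 (v = √(-134*(-25) - 16698) = √(3350 - 16698) = √(-13348) = 2*I*√3337 ≈ 115.53*I)
(-28027 + v)*(-30623 + F) = (-28027 + 2*I*√3337)*(-30623 + 24564) = (-28027 + 2*I*√3337)*(-6059) = 169815593 - 12118*I*√3337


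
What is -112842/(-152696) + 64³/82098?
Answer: 12323110685/3134009052 ≈ 3.9321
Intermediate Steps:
-112842/(-152696) + 64³/82098 = -112842*(-1/152696) + 262144*(1/82098) = 56421/76348 + 131072/41049 = 12323110685/3134009052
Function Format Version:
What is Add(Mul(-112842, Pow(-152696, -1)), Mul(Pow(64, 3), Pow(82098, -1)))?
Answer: Rational(12323110685, 3134009052) ≈ 3.9321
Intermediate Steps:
Add(Mul(-112842, Pow(-152696, -1)), Mul(Pow(64, 3), Pow(82098, -1))) = Add(Mul(-112842, Rational(-1, 152696)), Mul(262144, Rational(1, 82098))) = Add(Rational(56421, 76348), Rational(131072, 41049)) = Rational(12323110685, 3134009052)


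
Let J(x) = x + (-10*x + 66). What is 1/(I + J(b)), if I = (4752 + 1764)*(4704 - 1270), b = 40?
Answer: 1/22375650 ≈ 4.4691e-8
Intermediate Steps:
J(x) = 66 - 9*x (J(x) = x + (66 - 10*x) = 66 - 9*x)
I = 22375944 (I = 6516*3434 = 22375944)
1/(I + J(b)) = 1/(22375944 + (66 - 9*40)) = 1/(22375944 + (66 - 360)) = 1/(22375944 - 294) = 1/22375650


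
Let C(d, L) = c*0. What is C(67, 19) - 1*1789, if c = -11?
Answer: -1789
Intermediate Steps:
C(d, L) = 0 (C(d, L) = -11*0 = 0)
C(67, 19) - 1*1789 = 0 - 1*1789 = 0 - 1789 = -1789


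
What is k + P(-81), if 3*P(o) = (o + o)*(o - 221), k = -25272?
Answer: -8964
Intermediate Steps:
P(o) = 2*o*(-221 + o)/3 (P(o) = ((o + o)*(o - 221))/3 = ((2*o)*(-221 + o))/3 = (2*o*(-221 + o))/3 = 2*o*(-221 + o)/3)
k + P(-81) = -25272 + (2/3)*(-81)*(-221 - 81) = -25272 + (2/3)*(-81)*(-302) = -25272 + 16308 = -8964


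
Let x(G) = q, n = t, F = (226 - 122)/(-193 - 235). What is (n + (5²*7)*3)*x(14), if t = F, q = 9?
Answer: 505341/107 ≈ 4722.8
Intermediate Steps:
F = -26/107 (F = 104/(-428) = 104*(-1/428) = -26/107 ≈ -0.24299)
t = -26/107 ≈ -0.24299
n = -26/107 ≈ -0.24299
x(G) = 9
(n + (5²*7)*3)*x(14) = (-26/107 + (5²*7)*3)*9 = (-26/107 + (25*7)*3)*9 = (-26/107 + 175*3)*9 = (-26/107 + 525)*9 = (56149/107)*9 = 505341/107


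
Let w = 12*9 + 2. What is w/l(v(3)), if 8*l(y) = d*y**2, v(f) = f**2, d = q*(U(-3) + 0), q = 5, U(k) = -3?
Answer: -176/243 ≈ -0.72428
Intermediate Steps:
w = 110 (w = 108 + 2 = 110)
d = -15 (d = 5*(-3 + 0) = 5*(-3) = -15)
l(y) = -15*y**2/8 (l(y) = (-15*y**2)/8 = -15*y**2/8)
w/l(v(3)) = 110/((-15*(3**2)**2/8)) = 110/((-15/8*9**2)) = 110/((-15/8*81)) = 110/(-1215/8) = 110*(-8/1215) = -176/243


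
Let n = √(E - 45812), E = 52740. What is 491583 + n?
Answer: 491583 + 4*√433 ≈ 4.9167e+5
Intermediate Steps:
n = 4*√433 (n = √(52740 - 45812) = √6928 = 4*√433 ≈ 83.235)
491583 + n = 491583 + 4*√433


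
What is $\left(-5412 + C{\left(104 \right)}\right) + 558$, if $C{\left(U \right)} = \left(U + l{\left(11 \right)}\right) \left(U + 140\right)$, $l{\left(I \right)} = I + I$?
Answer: $25890$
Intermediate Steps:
$l{\left(I \right)} = 2 I$
$C{\left(U \right)} = \left(22 + U\right) \left(140 + U\right)$ ($C{\left(U \right)} = \left(U + 2 \cdot 11\right) \left(U + 140\right) = \left(U + 22\right) \left(140 + U\right) = \left(22 + U\right) \left(140 + U\right)$)
$\left(-5412 + C{\left(104 \right)}\right) + 558 = \left(-5412 + \left(3080 + 104^{2} + 162 \cdot 104\right)\right) + 558 = \left(-5412 + \left(3080 + 10816 + 16848\right)\right) + 558 = \left(-5412 + 30744\right) + 558 = 25332 + 558 = 25890$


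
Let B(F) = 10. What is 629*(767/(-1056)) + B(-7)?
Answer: -471883/1056 ≈ -446.86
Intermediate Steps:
629*(767/(-1056)) + B(-7) = 629*(767/(-1056)) + 10 = 629*(767*(-1/1056)) + 10 = 629*(-767/1056) + 10 = -482443/1056 + 10 = -471883/1056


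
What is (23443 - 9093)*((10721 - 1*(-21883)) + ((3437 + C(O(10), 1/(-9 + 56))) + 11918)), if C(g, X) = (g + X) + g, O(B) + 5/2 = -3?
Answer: 32338542950/47 ≈ 6.8805e+8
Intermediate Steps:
O(B) = -11/2 (O(B) = -5/2 - 3 = -11/2)
C(g, X) = X + 2*g (C(g, X) = (X + g) + g = X + 2*g)
(23443 - 9093)*((10721 - 1*(-21883)) + ((3437 + C(O(10), 1/(-9 + 56))) + 11918)) = (23443 - 9093)*((10721 - 1*(-21883)) + ((3437 + (1/(-9 + 56) + 2*(-11/2))) + 11918)) = 14350*((10721 + 21883) + ((3437 + (1/47 - 11)) + 11918)) = 14350*(32604 + ((3437 + (1/47 - 11)) + 11918)) = 14350*(32604 + ((3437 - 516/47) + 11918)) = 14350*(32604 + (161023/47 + 11918)) = 14350*(32604 + 721169/47) = 14350*(2253557/47) = 32338542950/47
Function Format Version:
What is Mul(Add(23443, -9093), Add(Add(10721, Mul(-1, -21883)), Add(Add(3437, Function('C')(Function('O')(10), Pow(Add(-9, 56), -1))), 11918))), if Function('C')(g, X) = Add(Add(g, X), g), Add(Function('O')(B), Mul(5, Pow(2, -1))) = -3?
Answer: Rational(32338542950, 47) ≈ 6.8805e+8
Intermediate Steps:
Function('O')(B) = Rational(-11, 2) (Function('O')(B) = Add(Rational(-5, 2), -3) = Rational(-11, 2))
Function('C')(g, X) = Add(X, Mul(2, g)) (Function('C')(g, X) = Add(Add(X, g), g) = Add(X, Mul(2, g)))
Mul(Add(23443, -9093), Add(Add(10721, Mul(-1, -21883)), Add(Add(3437, Function('C')(Function('O')(10), Pow(Add(-9, 56), -1))), 11918))) = Mul(Add(23443, -9093), Add(Add(10721, Mul(-1, -21883)), Add(Add(3437, Add(Pow(Add(-9, 56), -1), Mul(2, Rational(-11, 2)))), 11918))) = Mul(14350, Add(Add(10721, 21883), Add(Add(3437, Add(Pow(47, -1), -11)), 11918))) = Mul(14350, Add(32604, Add(Add(3437, Add(Rational(1, 47), -11)), 11918))) = Mul(14350, Add(32604, Add(Add(3437, Rational(-516, 47)), 11918))) = Mul(14350, Add(32604, Add(Rational(161023, 47), 11918))) = Mul(14350, Add(32604, Rational(721169, 47))) = Mul(14350, Rational(2253557, 47)) = Rational(32338542950, 47)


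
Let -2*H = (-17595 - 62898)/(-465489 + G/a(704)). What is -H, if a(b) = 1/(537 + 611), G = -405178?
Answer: 80493/931219666 ≈ 8.6438e-5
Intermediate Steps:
a(b) = 1/1148
H = -80493/931219666 (H = -(-17595 - 62898)/(2*(-465489 - 405178/1/1148)) = -(-80493)/(2*(-465489 - 405178*1148)) = -(-80493)/(2*(-465489 - 465144344)) = -(-80493)/(2*(-465609833)) = -(-80493)*(-1)/(2*465609833) = -½*80493/465609833 = -80493/931219666 ≈ -8.6438e-5)
-H = -1*(-80493/931219666) = 80493/931219666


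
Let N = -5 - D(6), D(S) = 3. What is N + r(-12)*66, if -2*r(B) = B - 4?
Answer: 520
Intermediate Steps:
r(B) = 2 - B/2 (r(B) = -(B - 4)/2 = -(-4 + B)/2 = 2 - B/2)
N = -8 (N = -5 - 1*3 = -5 - 3 = -8)
N + r(-12)*66 = -8 + (2 - ½*(-12))*66 = -8 + (2 + 6)*66 = -8 + 8*66 = -8 + 528 = 520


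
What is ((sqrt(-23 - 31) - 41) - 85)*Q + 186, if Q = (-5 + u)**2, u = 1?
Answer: -1830 + 48*I*sqrt(6) ≈ -1830.0 + 117.58*I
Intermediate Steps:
Q = 16 (Q = (-5 + 1)**2 = (-4)**2 = 16)
((sqrt(-23 - 31) - 41) - 85)*Q + 186 = ((sqrt(-23 - 31) - 41) - 85)*16 + 186 = ((sqrt(-54) - 41) - 85)*16 + 186 = ((3*I*sqrt(6) - 41) - 85)*16 + 186 = ((-41 + 3*I*sqrt(6)) - 85)*16 + 186 = (-126 + 3*I*sqrt(6))*16 + 186 = (-2016 + 48*I*sqrt(6)) + 186 = -1830 + 48*I*sqrt(6)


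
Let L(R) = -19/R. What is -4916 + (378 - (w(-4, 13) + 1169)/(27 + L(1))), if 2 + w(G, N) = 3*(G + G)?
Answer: -37447/8 ≈ -4680.9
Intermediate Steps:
w(G, N) = -2 + 6*G (w(G, N) = -2 + 3*(G + G) = -2 + 3*(2*G) = -2 + 6*G)
-4916 + (378 - (w(-4, 13) + 1169)/(27 + L(1))) = -4916 + (378 - ((-2 + 6*(-4)) + 1169)/(27 - 19/1)) = -4916 + (378 - ((-2 - 24) + 1169)/(27 - 19*1)) = -4916 + (378 - (-26 + 1169)/(27 - 19)) = -4916 + (378 - 1143/8) = -4916 + 1881/8 = -37447/8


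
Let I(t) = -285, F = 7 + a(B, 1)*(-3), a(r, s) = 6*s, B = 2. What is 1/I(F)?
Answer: -1/285 ≈ -0.0035088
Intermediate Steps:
F = -11 (F = 7 + (6*1)*(-3) = 7 + 6*(-3) = 7 - 18 = -11)
1/I(F) = 1/(-285) = -1/285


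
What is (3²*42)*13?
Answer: 4914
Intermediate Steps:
(3²*42)*13 = (9*42)*13 = 378*13 = 4914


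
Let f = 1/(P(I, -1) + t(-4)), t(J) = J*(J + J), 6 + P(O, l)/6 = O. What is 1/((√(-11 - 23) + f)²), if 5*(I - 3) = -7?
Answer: 784/(5 + 28*I*√34)² ≈ -0.029329 - 0.0017981*I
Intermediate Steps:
I = 8/5 (I = 3 + (⅕)*(-7) = 3 - 7/5 = 8/5 ≈ 1.6000)
P(O, l) = -36 + 6*O
t(J) = 2*J² (t(J) = J*(2*J) = 2*J²)
f = 5/28 (f = 1/((-36 + 6*(8/5)) + 2*(-4)²) = 1/((-36 + 48/5) + 2*16) = 1/(-132/5 + 32) = 1/(28/5) = 5/28 ≈ 0.17857)
1/((√(-11 - 23) + f)²) = 1/((√(-11 - 23) + 5/28)²) = 1/((√(-34) + 5/28)²) = 1/((I*√34 + 5/28)²) = 1/((5/28 + I*√34)²) = (5/28 + I*√34)⁻²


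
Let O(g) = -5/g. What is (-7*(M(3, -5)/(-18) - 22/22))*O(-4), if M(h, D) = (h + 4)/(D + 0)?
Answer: 581/72 ≈ 8.0694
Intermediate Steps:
M(h, D) = (4 + h)/D
(-7*(M(3, -5)/(-18) - 22/22))*O(-4) = (-7*(((4 + 3)/(-5))/(-18) - 22/22))*(-5/(-4)) = (-7*(-⅕*7*(-1/18) - 22*1/22))*(-5*(-¼)) = -7*(-7/5*(-1/18) - 1)*(5/4) = -7*(7/90 - 1)*(5/4) = -7*(-83/90)*(5/4) = (581/90)*(5/4) = 581/72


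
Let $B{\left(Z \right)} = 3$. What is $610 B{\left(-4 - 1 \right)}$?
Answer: $1830$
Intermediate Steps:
$610 B{\left(-4 - 1 \right)} = 610 \cdot 3 = 1830$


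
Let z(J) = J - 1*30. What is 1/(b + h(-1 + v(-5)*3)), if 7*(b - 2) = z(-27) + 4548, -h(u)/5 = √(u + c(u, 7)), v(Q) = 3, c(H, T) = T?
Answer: 6307/4055330 + 49*√15/4055330 ≈ 0.0016020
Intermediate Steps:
z(J) = -30 + J (z(J) = J - 30 = -30 + J)
h(u) = -5*√(7 + u) (h(u) = -5*√(u + 7) = -5*√(7 + u))
b = 4505/7 (b = 2 + ((-30 - 27) + 4548)/7 = 2 + (-57 + 4548)/7 = 2 + (⅐)*4491 = 2 + 4491/7 = 4505/7 ≈ 643.57)
1/(b + h(-1 + v(-5)*3)) = 1/(4505/7 - 5*√(7 + (-1 + 3*3))) = 1/(4505/7 - 5*√(7 + (-1 + 9))) = 1/(4505/7 - 5*√(7 + 8)) = 1/(4505/7 - 5*√15)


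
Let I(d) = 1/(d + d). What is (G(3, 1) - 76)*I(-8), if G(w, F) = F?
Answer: 75/16 ≈ 4.6875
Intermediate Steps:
I(d) = 1/(2*d)
(G(3, 1) - 76)*I(-8) = (1 - 76)*((½)/(-8)) = -75*(-1)/(2*8) = -75*(-1/16) = 75/16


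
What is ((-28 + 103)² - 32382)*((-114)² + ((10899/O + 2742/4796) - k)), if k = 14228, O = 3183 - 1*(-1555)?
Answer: 93415458982644/2840431 ≈ 3.2888e+7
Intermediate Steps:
O = 4738 (O = 3183 + 1555 = 4738)
((-28 + 103)² - 32382)*((-114)² + ((10899/O + 2742/4796) - k)) = ((-28 + 103)² - 32382)*((-114)² + ((10899/4738 + 2742/4796) - 1*14228)) = (75² - 32382)*(12996 + ((10899*(1/4738) + 2742*(1/4796)) - 14228)) = (5625 - 32382)*(12996 + ((10899/4738 + 1371/2398) - 14228)) = -26757*(12996 + (8157900/2840431 - 14228)) = -26757*(12996 - 40405494368/2840431) = -26757*(-3491253092/2840431) = 93415458982644/2840431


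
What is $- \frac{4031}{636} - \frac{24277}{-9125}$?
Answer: $- \frac{21342703}{5803500} \approx -3.6776$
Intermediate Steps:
$- \frac{4031}{636} - \frac{24277}{-9125} = \left(-4031\right) \frac{1}{636} - - \frac{24277}{9125} = - \frac{4031}{636} + \frac{24277}{9125} = - \frac{21342703}{5803500}$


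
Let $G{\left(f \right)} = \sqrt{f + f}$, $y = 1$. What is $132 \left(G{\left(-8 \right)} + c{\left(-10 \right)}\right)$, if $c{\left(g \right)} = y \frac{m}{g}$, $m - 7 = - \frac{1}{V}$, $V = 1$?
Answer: $- \frac{396}{5} + 528 i \approx -79.2 + 528.0 i$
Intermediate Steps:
$m = 6$ ($m = 7 - 1^{-1} = 7 - 1 = 6$)
$G{\left(f \right)} = \sqrt{2} \sqrt{f}$ ($G{\left(f \right)} = \sqrt{2 f} = \sqrt{2} \sqrt{f}$)
$c{\left(g \right)} = \frac{6}{g}$ ($c{\left(g \right)} = 1 \frac{6}{g} = \frac{6}{g}$)
$132 \left(G{\left(-8 \right)} + c{\left(-10 \right)}\right) = 132 \left(\sqrt{2} \sqrt{-8} + \frac{6}{-10}\right) = 132 \left(\sqrt{2} \cdot 2 i \sqrt{2} + 6 \left(- \frac{1}{10}\right)\right) = 132 \left(4 i - \frac{3}{5}\right) = 132 \left(- \frac{3}{5} + 4 i\right) = - \frac{396}{5} + 528 i$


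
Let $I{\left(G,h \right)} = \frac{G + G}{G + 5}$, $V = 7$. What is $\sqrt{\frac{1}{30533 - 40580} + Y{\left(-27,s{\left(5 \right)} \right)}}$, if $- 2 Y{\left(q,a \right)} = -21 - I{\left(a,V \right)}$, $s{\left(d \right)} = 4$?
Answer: $\frac{\sqrt{4418985406}}{20094} \approx 3.3082$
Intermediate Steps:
$I{\left(G,h \right)} = \frac{2 G}{5 + G}$
$Y{\left(q,a \right)} = \frac{21}{2} + \frac{a}{5 + a}$ ($Y{\left(q,a \right)} = - \frac{-21 - \frac{2 a}{5 + a}}{2} = \frac{21}{2} + \frac{a}{5 + a}$)
$\sqrt{\frac{1}{30533 - 40580} + Y{\left(-27,s{\left(5 \right)} \right)}} = \sqrt{\frac{1}{30533 - 40580} + \frac{105 + 23 \cdot 4}{2 \left(5 + 4\right)}} = \sqrt{\frac{1}{-10047} + \frac{105 + 92}{2 \cdot 9}} = \sqrt{- \frac{1}{10047} + \frac{1}{2} \cdot \frac{1}{9} \cdot 197} = \sqrt{- \frac{1}{10047} + \frac{197}{18}} = \sqrt{\frac{659747}{60282}} = \frac{\sqrt{4418985406}}{20094}$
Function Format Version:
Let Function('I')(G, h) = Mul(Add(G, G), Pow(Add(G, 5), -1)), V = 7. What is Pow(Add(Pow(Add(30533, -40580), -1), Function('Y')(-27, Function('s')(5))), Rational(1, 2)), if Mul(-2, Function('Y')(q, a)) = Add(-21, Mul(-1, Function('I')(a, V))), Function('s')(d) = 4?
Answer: Mul(Rational(1, 20094), Pow(4418985406, Rational(1, 2))) ≈ 3.3082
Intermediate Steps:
Function('I')(G, h) = Mul(2, G, Pow(Add(5, G), -1)) (Function('I')(G, h) = Mul(Mul(2, G), Pow(Add(5, G), -1)) = Mul(2, G, Pow(Add(5, G), -1)))
Function('Y')(q, a) = Add(Rational(21, 2), Mul(a, Pow(Add(5, a), -1))) (Function('Y')(q, a) = Mul(Rational(-1, 2), Add(-21, Mul(-1, Mul(2, a, Pow(Add(5, a), -1))))) = Mul(Rational(-1, 2), Add(-21, Mul(-2, a, Pow(Add(5, a), -1)))) = Add(Rational(21, 2), Mul(a, Pow(Add(5, a), -1))))
Pow(Add(Pow(Add(30533, -40580), -1), Function('Y')(-27, Function('s')(5))), Rational(1, 2)) = Pow(Add(Pow(Add(30533, -40580), -1), Mul(Rational(1, 2), Pow(Add(5, 4), -1), Add(105, Mul(23, 4)))), Rational(1, 2)) = Pow(Add(Pow(-10047, -1), Mul(Rational(1, 2), Pow(9, -1), Add(105, 92))), Rational(1, 2)) = Pow(Add(Rational(-1, 10047), Mul(Rational(1, 2), Rational(1, 9), 197)), Rational(1, 2)) = Pow(Add(Rational(-1, 10047), Rational(197, 18)), Rational(1, 2)) = Pow(Rational(659747, 60282), Rational(1, 2)) = Mul(Rational(1, 20094), Pow(4418985406, Rational(1, 2)))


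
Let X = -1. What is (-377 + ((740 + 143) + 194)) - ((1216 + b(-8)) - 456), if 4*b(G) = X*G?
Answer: -62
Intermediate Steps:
b(G) = -G/4 (b(G) = (-G)/4 = -G/4)
(-377 + ((740 + 143) + 194)) - ((1216 + b(-8)) - 456) = (-377 + ((740 + 143) + 194)) - ((1216 - ¼*(-8)) - 456) = (-377 + (883 + 194)) - ((1216 + 2) - 456) = (-377 + 1077) - (1218 - 456) = 700 - 1*762 = 700 - 762 = -62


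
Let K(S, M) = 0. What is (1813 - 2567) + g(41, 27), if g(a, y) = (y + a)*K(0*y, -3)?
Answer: -754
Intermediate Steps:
g(a, y) = 0 (g(a, y) = (y + a)*0 = (a + y)*0 = 0)
(1813 - 2567) + g(41, 27) = (1813 - 2567) + 0 = -754 + 0 = -754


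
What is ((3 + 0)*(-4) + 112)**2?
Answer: 10000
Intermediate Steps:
((3 + 0)*(-4) + 112)**2 = (3*(-4) + 112)**2 = (-12 + 112)**2 = 100**2 = 10000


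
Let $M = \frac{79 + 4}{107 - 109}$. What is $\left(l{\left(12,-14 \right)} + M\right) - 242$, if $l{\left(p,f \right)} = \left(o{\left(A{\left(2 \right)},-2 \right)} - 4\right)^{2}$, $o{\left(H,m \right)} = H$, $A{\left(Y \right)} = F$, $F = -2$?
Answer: $- \frac{495}{2} \approx -247.5$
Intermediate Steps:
$A{\left(Y \right)} = -2$
$l{\left(p,f \right)} = 36$ ($l{\left(p,f \right)} = \left(-2 - 4\right)^{2} = \left(-6\right)^{2} = 36$)
$M = - \frac{83}{2}$ ($M = \frac{83}{-2} = 83 \left(- \frac{1}{2}\right) = - \frac{83}{2} \approx -41.5$)
$\left(l{\left(12,-14 \right)} + M\right) - 242 = \left(36 - \frac{83}{2}\right) - 242 = - \frac{11}{2} - 242 = - \frac{495}{2}$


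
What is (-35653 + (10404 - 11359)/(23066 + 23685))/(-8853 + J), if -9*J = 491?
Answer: 681878601/170360644 ≈ 4.0026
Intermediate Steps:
J = -491/9 (J = -⅑*491 = -491/9 ≈ -54.556)
(-35653 + (10404 - 11359)/(23066 + 23685))/(-8853 + J) = (-35653 + (10404 - 11359)/(23066 + 23685))/(-8853 - 491/9) = (-35653 - 955/46751)/(-80168/9) = (-35653 - 955*1/46751)*(-9/80168) = (-35653 - 955/46751)*(-9/80168) = -1666814358/46751*(-9/80168) = 681878601/170360644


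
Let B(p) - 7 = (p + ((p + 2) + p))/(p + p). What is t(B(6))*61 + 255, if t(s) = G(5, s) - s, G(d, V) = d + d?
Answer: 1009/3 ≈ 336.33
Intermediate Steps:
G(d, V) = 2*d
B(p) = 7 + (2 + 3*p)/(2*p) (B(p) = 7 + (p + ((p + 2) + p))/(p + p) = 7 + (p + ((2 + p) + p))/((2*p)) = 7 + (p + (2 + 2*p))*(1/(2*p)) = 7 + (2 + 3*p)*(1/(2*p)) = 7 + (2 + 3*p)/(2*p))
t(s) = 10 - s (t(s) = 2*5 - s = 10 - s)
t(B(6))*61 + 255 = (10 - (17/2 + 1/6))*61 + 255 = (10 - (17/2 + ⅙))*61 + 255 = (10 - 1*26/3)*61 + 255 = (10 - 26/3)*61 + 255 = (4/3)*61 + 255 = 244/3 + 255 = 1009/3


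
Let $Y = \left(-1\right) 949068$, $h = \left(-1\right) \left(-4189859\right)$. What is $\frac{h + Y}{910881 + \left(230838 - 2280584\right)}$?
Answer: $- \frac{3240791}{1138865} \approx -2.8456$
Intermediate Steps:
$h = 4189859$
$Y = -949068$
$\frac{h + Y}{910881 + \left(230838 - 2280584\right)} = \frac{4189859 - 949068}{910881 + \left(230838 - 2280584\right)} = \frac{3240791}{910881 + \left(230838 - 2280584\right)} = \frac{3240791}{910881 - 2049746} = \frac{3240791}{-1138865} = 3240791 \left(- \frac{1}{1138865}\right) = - \frac{3240791}{1138865}$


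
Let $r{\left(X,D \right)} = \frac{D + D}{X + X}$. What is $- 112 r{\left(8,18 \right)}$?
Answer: $-252$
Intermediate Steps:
$r{\left(X,D \right)} = \frac{D}{X}$ ($r{\left(X,D \right)} = \frac{2 D}{2 X} = 2 D \frac{1}{2 X} = \frac{D}{X}$)
$- 112 r{\left(8,18 \right)} = - 112 \cdot \frac{18}{8} = - 112 \cdot 18 \cdot \frac{1}{8} = \left(-112\right) \frac{9}{4} = -252$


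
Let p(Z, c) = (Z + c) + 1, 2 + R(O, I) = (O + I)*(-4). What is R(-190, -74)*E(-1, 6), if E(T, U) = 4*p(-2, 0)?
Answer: -4216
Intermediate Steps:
R(O, I) = -2 - 4*I - 4*O (R(O, I) = -2 + (O + I)*(-4) = -2 + (I + O)*(-4) = -2 + (-4*I - 4*O) = -2 - 4*I - 4*O)
p(Z, c) = 1 + Z + c
E(T, U) = -4 (E(T, U) = 4*(1 - 2 + 0) = 4*(-1) = -4)
R(-190, -74)*E(-1, 6) = (-2 - 4*(-74) - 4*(-190))*(-4) = (-2 + 296 + 760)*(-4) = 1054*(-4) = -4216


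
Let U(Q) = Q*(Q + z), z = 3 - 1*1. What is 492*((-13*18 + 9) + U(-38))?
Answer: 562356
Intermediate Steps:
z = 2 (z = 3 - 1 = 2)
U(Q) = Q*(2 + Q) (U(Q) = Q*(Q + 2) = Q*(2 + Q))
492*((-13*18 + 9) + U(-38)) = 492*((-13*18 + 9) - 38*(2 - 38)) = 492*((-234 + 9) - 38*(-36)) = 492*(-225 + 1368) = 492*1143 = 562356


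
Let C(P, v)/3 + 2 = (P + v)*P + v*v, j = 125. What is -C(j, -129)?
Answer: -48417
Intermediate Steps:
C(P, v) = -6 + 3*v**2 + 3*P*(P + v) (C(P, v) = -6 + 3*((P + v)*P + v*v) = -6 + 3*(P*(P + v) + v**2) = -6 + 3*(v**2 + P*(P + v)) = -6 + (3*v**2 + 3*P*(P + v)) = -6 + 3*v**2 + 3*P*(P + v))
-C(j, -129) = -(-6 + 3*125**2 + 3*(-129)**2 + 3*125*(-129)) = -(-6 + 3*15625 + 3*16641 - 48375) = -(-6 + 46875 + 49923 - 48375) = -1*48417 = -48417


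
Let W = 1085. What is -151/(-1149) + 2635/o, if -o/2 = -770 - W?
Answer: 717565/852558 ≈ 0.84166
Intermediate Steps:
o = 3710 (o = -2*(-770 - 1*1085) = -2*(-770 - 1085) = -2*(-1855) = 3710)
-151/(-1149) + 2635/o = -151/(-1149) + 2635/3710 = -151*(-1/1149) + 2635*(1/3710) = 151/1149 + 527/742 = 717565/852558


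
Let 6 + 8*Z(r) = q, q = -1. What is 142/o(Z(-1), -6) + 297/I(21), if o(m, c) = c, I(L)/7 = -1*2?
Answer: -1885/42 ≈ -44.881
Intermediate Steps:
Z(r) = -7/8 (Z(r) = -¾ + (⅛)*(-1) = -¾ - ⅛ = -7/8)
I(L) = -14 (I(L) = 7*(-1*2) = 7*(-2) = -14)
142/o(Z(-1), -6) + 297/I(21) = 142/(-6) + 297/(-14) = 142*(-⅙) + 297*(-1/14) = -71/3 - 297/14 = -1885/42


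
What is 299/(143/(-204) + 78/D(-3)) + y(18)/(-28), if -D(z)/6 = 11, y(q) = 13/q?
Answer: -26016673/163800 ≈ -158.83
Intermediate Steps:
D(z) = -66 (D(z) = -6*11 = -66)
299/(143/(-204) + 78/D(-3)) + y(18)/(-28) = 299/(143/(-204) + 78/(-66)) + (13/18)/(-28) = 299/(143*(-1/204) + 78*(-1/66)) + (13*(1/18))*(-1/28) = 299/(-143/204 - 13/11) + (13/18)*(-1/28) = 299/(-4225/2244) - 13/504 = 299*(-2244/4225) - 13/504 = -51612/325 - 13/504 = -26016673/163800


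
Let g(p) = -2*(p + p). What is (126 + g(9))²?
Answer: 8100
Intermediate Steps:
g(p) = -4*p
(126 + g(9))² = (126 - 4*9)² = (126 - 36)² = 90² = 8100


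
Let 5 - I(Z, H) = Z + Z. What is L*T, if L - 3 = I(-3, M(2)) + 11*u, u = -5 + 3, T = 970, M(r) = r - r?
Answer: -7760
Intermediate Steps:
M(r) = 0
u = -2
I(Z, H) = 5 - 2*Z (I(Z, H) = 5 - (Z + Z) = 5 - 2*Z)
L = -8 (L = 3 + ((5 - 2*(-3)) + 11*(-2)) = 3 + ((5 + 6) - 22) = 3 + (11 - 22) = 3 - 11 = -8)
L*T = -8*970 = -7760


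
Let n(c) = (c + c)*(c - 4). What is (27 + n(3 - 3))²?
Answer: 729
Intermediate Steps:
n(c) = 2*c*(-4 + c) (n(c) = (2*c)*(-4 + c) = 2*c*(-4 + c))
(27 + n(3 - 3))² = (27 + 2*(3 - 3)*(-4 + (3 - 3)))² = (27 + 2*0*(-4 + 0))² = (27 + 2*0*(-4))² = (27 + 0)² = 27² = 729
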